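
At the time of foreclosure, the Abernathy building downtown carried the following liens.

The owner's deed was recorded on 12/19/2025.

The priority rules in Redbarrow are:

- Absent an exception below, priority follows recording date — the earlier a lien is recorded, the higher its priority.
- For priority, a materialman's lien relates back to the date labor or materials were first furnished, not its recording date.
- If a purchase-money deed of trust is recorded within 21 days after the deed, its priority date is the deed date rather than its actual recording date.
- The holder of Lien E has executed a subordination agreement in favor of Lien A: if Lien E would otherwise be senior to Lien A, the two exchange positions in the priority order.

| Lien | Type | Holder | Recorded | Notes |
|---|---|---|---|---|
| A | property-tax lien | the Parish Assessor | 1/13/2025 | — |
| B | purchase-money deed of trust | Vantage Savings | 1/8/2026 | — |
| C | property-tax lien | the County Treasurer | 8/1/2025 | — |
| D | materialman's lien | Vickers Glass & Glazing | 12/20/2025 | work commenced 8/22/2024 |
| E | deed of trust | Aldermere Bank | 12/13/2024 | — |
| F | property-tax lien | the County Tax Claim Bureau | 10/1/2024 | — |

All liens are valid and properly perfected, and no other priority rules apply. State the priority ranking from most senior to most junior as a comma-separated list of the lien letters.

Adjusting effective dates: B's effective date is the deed date, 12/19/2025; D is treated as recorded 8/22/2024, the work-commencement date.
Ordering by effective date: D (8/22/2024), F (10/1/2024), E (12/13/2024), A (1/13/2025), C (8/1/2025), B (12/19/2025).
The subordination applies — E was senior to A — so E and A swap.

D, F, A, E, C, B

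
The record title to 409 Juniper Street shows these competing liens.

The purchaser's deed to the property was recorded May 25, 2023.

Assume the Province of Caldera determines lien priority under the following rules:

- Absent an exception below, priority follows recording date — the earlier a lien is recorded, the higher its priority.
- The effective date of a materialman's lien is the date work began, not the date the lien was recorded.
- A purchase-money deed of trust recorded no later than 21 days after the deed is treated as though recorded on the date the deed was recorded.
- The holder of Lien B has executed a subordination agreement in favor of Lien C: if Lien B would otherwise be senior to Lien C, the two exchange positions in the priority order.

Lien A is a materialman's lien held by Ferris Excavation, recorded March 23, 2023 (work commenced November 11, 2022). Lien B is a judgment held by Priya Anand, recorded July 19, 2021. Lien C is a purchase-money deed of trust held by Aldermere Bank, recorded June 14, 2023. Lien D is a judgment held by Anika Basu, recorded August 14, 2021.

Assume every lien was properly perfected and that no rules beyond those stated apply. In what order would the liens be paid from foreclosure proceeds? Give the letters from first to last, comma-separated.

First, effective dates: A relates back to November 11, 2022 (work commenced); C relates back to the deed date May 25, 2023.
Ordering by effective date: B (July 19, 2021), D (August 14, 2021), A (November 11, 2022), C (May 25, 2023).
Because B would otherwise rank above C, the subordination swaps them.

C, D, A, B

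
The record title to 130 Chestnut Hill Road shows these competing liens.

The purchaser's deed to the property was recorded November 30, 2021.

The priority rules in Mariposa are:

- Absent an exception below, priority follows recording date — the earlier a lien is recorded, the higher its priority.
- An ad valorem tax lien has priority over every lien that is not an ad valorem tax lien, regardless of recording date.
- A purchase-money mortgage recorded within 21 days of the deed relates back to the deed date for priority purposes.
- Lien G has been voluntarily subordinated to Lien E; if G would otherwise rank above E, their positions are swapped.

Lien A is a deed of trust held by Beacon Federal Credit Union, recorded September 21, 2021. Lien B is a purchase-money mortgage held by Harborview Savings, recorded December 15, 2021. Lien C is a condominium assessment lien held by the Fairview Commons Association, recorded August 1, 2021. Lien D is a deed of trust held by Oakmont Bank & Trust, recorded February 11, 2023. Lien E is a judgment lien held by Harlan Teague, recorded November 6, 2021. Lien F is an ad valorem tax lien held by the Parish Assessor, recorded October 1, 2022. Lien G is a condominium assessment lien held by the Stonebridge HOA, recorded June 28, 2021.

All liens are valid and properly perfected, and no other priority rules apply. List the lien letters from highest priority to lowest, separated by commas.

F, E, C, A, G, B, D

First, effective dates: B's effective date is the deed date, November 30, 2021.
F, as an ad valorem tax lien, has superpriority and ranks first.
The other liens, earliest effective date first: G (June 28, 2021), C (August 1, 2021), A (September 21, 2021), E (November 6, 2021), B (November 30, 2021), D (February 11, 2023).
G would otherwise be senior to E, so under the subordination agreement G and E exchange positions.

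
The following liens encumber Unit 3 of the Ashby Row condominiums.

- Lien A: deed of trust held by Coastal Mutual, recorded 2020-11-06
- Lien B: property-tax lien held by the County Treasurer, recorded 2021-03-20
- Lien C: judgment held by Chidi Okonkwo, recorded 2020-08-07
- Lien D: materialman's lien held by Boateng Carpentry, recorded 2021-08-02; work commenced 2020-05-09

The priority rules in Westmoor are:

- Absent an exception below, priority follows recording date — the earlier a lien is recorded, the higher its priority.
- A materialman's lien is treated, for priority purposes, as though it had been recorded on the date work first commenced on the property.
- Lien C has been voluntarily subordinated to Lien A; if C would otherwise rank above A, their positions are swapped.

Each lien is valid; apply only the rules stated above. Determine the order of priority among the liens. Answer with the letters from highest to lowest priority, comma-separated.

D, A, C, B

Effective dates: D's effective date is 2020-05-09, when work began.
By effective date: D (2020-05-09), C (2020-08-07), A (2020-11-06), B (2021-03-20).
Because C would otherwise rank above A, the subordination swaps them.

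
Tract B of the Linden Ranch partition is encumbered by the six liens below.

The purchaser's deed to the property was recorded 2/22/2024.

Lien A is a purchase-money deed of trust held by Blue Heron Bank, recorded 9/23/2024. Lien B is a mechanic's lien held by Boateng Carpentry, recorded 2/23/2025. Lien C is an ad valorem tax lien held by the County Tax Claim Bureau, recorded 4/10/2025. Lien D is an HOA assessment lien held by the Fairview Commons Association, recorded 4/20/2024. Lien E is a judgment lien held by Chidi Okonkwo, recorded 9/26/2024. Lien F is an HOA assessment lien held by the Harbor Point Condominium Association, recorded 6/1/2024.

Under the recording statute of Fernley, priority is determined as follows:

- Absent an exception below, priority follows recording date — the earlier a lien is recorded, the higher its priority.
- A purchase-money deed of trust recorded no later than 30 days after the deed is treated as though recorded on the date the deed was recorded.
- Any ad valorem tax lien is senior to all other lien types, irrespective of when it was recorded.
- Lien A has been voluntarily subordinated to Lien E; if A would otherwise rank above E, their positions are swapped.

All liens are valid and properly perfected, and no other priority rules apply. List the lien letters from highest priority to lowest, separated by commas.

C, D, F, E, A, B

Effective dates after the stated exceptions: A was recorded 214 days after the deed — beyond 30 days — so no relation-back applies.
C is an ad valorem tax lien and takes priority over every other lien.
Ordering the rest by effective date: D (4/20/2024), F (6/1/2024), A (9/23/2024), E (9/26/2024), B (2/23/2025).
The subordination applies — A was senior to E — so A and E swap.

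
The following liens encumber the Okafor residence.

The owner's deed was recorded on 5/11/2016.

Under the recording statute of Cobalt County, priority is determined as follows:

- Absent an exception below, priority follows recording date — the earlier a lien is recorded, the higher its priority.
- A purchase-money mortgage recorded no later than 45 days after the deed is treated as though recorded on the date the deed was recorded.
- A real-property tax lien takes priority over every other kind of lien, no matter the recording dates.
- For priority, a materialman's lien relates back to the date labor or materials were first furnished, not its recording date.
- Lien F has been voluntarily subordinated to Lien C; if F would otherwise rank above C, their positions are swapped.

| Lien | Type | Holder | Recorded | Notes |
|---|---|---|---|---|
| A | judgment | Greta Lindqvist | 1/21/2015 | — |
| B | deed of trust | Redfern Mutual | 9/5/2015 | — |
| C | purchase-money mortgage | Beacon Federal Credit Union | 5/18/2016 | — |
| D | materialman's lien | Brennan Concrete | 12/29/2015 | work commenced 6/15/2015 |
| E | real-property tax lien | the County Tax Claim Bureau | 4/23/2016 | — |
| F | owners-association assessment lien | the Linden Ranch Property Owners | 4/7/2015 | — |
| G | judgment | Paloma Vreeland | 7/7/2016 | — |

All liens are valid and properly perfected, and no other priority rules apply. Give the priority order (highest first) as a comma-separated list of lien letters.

Adjusting effective dates: C relates back to the deed date 5/11/2016; D's effective date is 6/15/2015, when work began.
As a real-property tax lien, E is senior to every other lien.
Remaining liens by effective date: A (1/21/2015), F (4/7/2015), D (6/15/2015), B (9/5/2015), C (5/11/2016), G (7/7/2016).
F is senior to C before the subordination, so the two trade places.

E, A, C, D, B, F, G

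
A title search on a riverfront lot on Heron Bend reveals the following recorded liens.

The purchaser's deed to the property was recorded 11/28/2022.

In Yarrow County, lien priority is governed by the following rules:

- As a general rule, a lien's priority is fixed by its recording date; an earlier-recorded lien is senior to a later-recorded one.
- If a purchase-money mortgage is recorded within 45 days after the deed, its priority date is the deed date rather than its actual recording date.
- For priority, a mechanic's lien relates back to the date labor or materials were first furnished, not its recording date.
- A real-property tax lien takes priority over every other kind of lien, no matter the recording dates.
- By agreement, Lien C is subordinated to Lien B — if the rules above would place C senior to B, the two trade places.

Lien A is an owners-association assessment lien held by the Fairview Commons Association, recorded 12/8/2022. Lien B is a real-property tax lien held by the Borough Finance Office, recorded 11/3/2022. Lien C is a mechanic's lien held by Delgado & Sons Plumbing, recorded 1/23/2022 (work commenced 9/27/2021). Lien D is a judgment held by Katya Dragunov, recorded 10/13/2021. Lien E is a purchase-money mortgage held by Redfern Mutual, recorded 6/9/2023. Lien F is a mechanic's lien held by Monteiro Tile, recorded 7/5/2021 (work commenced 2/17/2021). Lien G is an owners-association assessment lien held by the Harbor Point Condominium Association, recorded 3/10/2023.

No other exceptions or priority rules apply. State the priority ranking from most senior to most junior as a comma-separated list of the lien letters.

First, effective dates: C is treated as recorded 9/27/2021, the work-commencement date; E missed the 45-day window (193 days after the deed), so its recording date stands; F relates back to 2/17/2021 (work commenced).
B is a real-property tax lien, so it outranks all other liens regardless of date.
Ordering the rest by effective date: F (2/17/2021), C (9/27/2021), D (10/13/2021), A (12/8/2022), G (3/10/2023), E (6/9/2023).
Since C is not senior to B, the subordination leaves the order unchanged.

B, F, C, D, A, G, E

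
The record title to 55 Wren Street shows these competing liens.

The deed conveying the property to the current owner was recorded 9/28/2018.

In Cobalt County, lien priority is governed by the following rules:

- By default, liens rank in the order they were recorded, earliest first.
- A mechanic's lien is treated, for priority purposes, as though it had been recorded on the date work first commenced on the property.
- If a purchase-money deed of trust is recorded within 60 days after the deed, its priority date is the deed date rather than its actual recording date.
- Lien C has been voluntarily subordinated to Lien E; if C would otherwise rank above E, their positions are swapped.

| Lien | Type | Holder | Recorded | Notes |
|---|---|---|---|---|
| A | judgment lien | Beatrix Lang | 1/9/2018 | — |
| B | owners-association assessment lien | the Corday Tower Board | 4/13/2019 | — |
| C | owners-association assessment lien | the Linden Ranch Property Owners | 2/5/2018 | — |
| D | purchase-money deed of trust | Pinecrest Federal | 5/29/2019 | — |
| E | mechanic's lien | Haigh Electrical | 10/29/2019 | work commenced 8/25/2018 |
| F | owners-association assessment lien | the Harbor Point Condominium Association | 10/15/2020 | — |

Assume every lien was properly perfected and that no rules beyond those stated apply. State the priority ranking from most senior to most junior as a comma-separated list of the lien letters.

Effective dates after the stated exceptions: D was recorded 243 days after the deed — beyond 60 days — so no relation-back applies; E relates back to 8/25/2018 (work commenced).
By effective date, earliest first: A (1/9/2018), C (2/5/2018), E (8/25/2018), B (4/13/2019), D (5/29/2019), F (10/15/2020).
The subordination applies — C was senior to E — so C and E swap.

A, E, C, B, D, F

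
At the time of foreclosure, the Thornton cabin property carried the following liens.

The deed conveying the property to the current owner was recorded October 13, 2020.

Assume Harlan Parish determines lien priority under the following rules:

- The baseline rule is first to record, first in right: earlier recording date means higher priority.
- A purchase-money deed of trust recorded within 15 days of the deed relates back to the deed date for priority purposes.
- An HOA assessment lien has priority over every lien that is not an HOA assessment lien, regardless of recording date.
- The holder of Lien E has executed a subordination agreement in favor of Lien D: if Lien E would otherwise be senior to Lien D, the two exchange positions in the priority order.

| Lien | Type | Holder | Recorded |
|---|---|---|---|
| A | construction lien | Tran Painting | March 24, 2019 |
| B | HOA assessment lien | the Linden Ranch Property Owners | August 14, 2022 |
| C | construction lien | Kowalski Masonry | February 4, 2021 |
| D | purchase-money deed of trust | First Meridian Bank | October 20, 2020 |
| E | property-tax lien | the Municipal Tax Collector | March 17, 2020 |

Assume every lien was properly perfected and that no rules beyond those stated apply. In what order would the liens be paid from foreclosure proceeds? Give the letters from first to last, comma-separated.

Effective dates after the stated exceptions: D was recorded within the 15-day window, so its effective date is the deed date October 13, 2020.
As an HOA assessment lien, B is senior to every other lien.
Ordering the rest by effective date: A (March 24, 2019), E (March 17, 2020), D (October 13, 2020), C (February 4, 2021).
The subordination applies — E was senior to D — so E and D swap.

B, A, D, E, C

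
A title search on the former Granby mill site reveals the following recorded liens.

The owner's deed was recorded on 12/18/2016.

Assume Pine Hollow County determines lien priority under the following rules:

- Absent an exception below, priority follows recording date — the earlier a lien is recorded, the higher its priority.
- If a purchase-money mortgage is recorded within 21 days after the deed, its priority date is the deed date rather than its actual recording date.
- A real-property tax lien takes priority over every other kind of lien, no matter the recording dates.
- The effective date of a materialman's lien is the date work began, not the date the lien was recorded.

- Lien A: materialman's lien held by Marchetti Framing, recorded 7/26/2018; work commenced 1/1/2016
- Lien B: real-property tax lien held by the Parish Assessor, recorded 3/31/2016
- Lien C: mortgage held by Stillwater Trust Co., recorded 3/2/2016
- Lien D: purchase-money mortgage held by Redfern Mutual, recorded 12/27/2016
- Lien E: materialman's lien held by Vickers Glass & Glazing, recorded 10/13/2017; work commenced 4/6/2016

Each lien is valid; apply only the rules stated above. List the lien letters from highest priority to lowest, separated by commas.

B, A, C, E, D

Effective dates: A relates back to 1/1/2016 (work commenced); D relates back to the deed date 12/18/2016; E relates back to 4/6/2016 (work commenced).
B is a real-property tax lien, so it outranks all other liens regardless of date.
Among the remaining liens, by effective date: A (1/1/2016), C (3/2/2016), E (4/6/2016), D (12/18/2016).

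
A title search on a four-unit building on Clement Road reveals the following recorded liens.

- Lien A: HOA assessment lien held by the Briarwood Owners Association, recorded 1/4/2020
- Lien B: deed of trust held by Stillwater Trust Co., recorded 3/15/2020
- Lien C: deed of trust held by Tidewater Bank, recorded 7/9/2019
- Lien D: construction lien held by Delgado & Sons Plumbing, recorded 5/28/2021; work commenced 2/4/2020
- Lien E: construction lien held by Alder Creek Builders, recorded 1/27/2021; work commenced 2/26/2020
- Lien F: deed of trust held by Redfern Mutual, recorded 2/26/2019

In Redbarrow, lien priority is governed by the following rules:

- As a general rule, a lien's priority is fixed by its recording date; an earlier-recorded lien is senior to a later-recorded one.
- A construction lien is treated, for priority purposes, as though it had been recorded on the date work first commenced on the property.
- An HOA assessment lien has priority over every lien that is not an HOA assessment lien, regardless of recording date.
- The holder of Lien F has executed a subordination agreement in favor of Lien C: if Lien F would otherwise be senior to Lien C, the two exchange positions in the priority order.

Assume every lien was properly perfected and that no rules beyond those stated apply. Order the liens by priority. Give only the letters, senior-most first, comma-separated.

A, C, F, D, E, B

Adjusting effective dates: D is treated as recorded 2/4/2020, the work-commencement date; E's effective date is 2/26/2020, when work began.
A is an HOA assessment lien, so it outranks all other liens regardless of date.
Remaining liens by effective date: F (2/26/2019), C (7/9/2019), D (2/4/2020), E (2/26/2020), B (3/15/2020).
F is senior to C before the subordination, so the two trade places.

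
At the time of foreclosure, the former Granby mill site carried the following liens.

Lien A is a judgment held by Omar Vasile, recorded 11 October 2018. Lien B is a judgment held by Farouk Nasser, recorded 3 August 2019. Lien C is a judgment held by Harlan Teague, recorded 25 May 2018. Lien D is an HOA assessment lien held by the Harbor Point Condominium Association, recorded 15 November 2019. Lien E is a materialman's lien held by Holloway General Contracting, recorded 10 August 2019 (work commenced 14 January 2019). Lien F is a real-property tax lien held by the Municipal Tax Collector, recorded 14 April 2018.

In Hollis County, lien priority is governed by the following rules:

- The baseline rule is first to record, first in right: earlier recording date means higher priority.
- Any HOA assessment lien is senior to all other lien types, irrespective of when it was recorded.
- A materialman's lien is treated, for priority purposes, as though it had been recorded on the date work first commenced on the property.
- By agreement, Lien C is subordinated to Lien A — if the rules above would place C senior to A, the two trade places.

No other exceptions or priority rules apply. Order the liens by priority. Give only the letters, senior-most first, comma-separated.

Adjusting effective dates: E is treated as recorded 14 January 2019, the work-commencement date.
As an HOA assessment lien, D is senior to every other lien.
Ordering the rest by effective date: F (14 April 2018), C (25 May 2018), A (11 October 2018), E (14 January 2019), B (3 August 2019).
C would otherwise be senior to A, so under the subordination agreement C and A exchange positions.

D, F, A, C, E, B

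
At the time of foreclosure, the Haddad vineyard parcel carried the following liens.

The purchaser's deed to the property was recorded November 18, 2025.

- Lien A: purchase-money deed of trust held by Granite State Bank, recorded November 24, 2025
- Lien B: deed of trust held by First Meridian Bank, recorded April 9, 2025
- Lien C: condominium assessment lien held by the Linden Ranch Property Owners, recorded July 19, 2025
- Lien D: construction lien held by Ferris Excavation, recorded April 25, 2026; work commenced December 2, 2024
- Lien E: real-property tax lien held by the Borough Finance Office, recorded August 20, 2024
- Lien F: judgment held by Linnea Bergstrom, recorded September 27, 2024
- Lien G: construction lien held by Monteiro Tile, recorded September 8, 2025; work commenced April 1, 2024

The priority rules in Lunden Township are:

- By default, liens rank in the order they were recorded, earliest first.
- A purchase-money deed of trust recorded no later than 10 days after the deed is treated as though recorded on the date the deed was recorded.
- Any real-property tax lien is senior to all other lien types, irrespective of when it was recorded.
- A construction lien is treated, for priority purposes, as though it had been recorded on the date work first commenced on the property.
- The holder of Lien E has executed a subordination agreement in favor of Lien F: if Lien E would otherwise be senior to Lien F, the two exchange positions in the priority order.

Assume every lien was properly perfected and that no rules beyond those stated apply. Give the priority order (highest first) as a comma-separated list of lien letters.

First, effective dates: A's effective date is the deed date, November 18, 2025; D relates back to December 2, 2024 (work commenced); G is treated as recorded April 1, 2024, the work-commencement date.
As a real-property tax lien, E is senior to every other lien.
Remaining liens by effective date: G (April 1, 2024), F (September 27, 2024), D (December 2, 2024), B (April 9, 2025), C (July 19, 2025), A (November 18, 2025).
Because E would otherwise rank above F, the subordination swaps them.

F, G, E, D, B, C, A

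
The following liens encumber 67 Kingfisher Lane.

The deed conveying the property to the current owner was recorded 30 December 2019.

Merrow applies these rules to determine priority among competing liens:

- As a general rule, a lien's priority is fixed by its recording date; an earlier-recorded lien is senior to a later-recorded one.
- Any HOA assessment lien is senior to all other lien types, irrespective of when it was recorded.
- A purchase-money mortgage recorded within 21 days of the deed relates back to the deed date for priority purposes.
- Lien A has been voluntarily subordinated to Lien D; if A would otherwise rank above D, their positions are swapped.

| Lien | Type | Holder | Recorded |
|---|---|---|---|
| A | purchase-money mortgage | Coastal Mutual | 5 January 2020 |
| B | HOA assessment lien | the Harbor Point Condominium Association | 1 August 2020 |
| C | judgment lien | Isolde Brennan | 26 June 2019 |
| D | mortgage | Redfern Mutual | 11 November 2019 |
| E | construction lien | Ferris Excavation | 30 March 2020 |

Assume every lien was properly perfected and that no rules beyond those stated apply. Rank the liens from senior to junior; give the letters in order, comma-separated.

Effective dates after the stated exceptions: A's effective date is the deed date, 30 December 2019.
As an HOA assessment lien, B is senior to every other lien.
The other liens, earliest effective date first: C (26 June 2019), D (11 November 2019), A (30 December 2019), E (30 March 2020).
A is already junior to D, so the subordination agreement changes nothing.

B, C, D, A, E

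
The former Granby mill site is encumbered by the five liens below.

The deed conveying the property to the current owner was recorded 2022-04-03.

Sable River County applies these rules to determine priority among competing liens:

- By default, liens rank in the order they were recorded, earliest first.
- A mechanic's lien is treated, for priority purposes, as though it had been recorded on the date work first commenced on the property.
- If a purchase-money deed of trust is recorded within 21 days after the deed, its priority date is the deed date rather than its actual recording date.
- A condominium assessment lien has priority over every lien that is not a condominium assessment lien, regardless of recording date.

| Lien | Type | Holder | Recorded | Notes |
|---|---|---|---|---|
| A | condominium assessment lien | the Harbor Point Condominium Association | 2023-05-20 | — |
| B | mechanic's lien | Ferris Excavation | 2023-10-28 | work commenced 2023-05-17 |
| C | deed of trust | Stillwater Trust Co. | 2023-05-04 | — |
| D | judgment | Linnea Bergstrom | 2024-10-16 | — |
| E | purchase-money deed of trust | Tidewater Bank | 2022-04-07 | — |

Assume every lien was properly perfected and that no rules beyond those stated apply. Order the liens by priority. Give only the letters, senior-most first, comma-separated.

A, E, C, B, D

Effective dates after the stated exceptions: B's effective date is 2023-05-17, when work began; E's effective date is the deed date, 2022-04-03.
A is a condominium assessment lien and takes priority over every other lien.
Remaining liens by effective date: E (2022-04-03), C (2023-05-04), B (2023-05-17), D (2024-10-16).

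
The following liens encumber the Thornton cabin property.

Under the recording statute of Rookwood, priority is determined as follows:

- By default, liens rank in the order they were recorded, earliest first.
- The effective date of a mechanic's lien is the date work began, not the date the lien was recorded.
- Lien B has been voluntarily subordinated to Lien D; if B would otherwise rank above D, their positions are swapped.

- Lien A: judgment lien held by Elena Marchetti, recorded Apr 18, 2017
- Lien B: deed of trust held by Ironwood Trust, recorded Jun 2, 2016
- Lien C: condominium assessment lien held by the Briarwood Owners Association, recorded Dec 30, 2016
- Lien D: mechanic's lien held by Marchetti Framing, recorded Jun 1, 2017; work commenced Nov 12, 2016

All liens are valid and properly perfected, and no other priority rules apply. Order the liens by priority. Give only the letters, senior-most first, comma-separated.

Effective dates: D is treated as recorded Nov 12, 2016, the work-commencement date.
By effective date, earliest first: B (Jun 2, 2016), D (Nov 12, 2016), C (Dec 30, 2016), A (Apr 18, 2017).
The subordination applies — B was senior to D — so B and D swap.

D, B, C, A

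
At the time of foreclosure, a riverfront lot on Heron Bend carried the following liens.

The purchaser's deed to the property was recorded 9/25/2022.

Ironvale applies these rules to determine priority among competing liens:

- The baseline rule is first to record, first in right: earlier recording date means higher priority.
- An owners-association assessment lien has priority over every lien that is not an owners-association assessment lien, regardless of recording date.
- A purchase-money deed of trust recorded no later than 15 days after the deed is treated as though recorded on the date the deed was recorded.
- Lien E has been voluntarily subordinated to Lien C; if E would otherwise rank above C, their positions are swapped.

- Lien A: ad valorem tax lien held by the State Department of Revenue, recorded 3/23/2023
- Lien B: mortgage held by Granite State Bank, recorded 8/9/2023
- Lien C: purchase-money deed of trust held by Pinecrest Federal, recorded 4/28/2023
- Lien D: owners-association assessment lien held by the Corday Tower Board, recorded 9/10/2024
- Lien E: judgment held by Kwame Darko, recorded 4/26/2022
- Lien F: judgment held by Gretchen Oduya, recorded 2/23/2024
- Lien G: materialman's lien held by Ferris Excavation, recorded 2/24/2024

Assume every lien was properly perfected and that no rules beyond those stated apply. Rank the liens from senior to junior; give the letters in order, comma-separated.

Adjusting effective dates: C was recorded 215 days after the deed — beyond 15 days — so no relation-back applies.
D is an owners-association assessment lien, so it outranks all other liens regardless of date.
Remaining liens by effective date: E (4/26/2022), A (3/23/2023), C (4/28/2023), B (8/9/2023), F (2/23/2024), G (2/24/2024).
Because E would otherwise rank above C, the subordination swaps them.

D, C, A, E, B, F, G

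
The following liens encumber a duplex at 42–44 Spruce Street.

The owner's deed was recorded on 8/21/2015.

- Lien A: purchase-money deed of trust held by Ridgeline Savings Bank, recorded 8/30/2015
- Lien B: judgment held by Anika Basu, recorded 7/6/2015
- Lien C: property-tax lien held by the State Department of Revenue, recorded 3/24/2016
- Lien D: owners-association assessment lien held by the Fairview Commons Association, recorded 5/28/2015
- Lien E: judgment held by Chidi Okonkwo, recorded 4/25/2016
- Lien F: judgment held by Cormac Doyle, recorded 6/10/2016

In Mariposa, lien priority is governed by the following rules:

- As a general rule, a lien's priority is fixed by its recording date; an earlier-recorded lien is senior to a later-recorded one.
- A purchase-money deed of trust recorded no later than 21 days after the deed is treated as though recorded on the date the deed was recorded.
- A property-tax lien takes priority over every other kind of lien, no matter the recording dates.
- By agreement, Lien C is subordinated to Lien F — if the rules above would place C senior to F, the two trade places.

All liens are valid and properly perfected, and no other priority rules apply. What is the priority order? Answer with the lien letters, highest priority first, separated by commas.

F, D, B, A, E, C

Adjusting effective dates: A's effective date is the deed date, 8/21/2015.
C is a property-tax lien and takes priority over every other lien.
Remaining liens by effective date: D (5/28/2015), B (7/6/2015), A (8/21/2015), E (4/25/2016), F (6/10/2016).
C would otherwise be senior to F, so under the subordination agreement C and F exchange positions.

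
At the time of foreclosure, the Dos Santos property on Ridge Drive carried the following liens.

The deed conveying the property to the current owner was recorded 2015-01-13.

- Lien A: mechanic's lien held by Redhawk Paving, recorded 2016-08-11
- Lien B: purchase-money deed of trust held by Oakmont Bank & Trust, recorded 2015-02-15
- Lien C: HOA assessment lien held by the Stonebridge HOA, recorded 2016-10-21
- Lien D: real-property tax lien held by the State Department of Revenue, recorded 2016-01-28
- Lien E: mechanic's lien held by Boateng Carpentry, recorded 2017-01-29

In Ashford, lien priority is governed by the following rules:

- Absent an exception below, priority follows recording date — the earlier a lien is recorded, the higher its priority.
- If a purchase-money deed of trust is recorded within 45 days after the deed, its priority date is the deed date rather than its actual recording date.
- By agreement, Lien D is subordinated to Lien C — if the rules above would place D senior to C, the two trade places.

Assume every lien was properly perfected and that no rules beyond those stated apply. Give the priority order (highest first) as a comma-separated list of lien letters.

B, C, A, D, E

First, effective dates: B's effective date is the deed date, 2015-01-13.
By effective date: B (2015-01-13), D (2016-01-28), A (2016-08-11), C (2016-10-21), E (2017-01-29).
Because D would otherwise rank above C, the subordination swaps them.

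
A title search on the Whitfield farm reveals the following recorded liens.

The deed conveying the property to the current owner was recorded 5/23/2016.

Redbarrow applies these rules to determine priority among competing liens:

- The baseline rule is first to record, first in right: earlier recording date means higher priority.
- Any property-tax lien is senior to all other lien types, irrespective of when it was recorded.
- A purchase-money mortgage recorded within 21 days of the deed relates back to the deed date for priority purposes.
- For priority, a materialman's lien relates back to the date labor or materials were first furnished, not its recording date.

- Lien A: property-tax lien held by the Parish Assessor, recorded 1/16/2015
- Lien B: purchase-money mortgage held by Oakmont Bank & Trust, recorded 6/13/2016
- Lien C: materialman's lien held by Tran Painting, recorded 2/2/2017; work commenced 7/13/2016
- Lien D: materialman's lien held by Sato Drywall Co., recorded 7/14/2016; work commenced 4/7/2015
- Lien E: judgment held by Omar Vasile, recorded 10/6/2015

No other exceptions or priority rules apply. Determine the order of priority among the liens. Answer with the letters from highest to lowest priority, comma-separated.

A, D, E, B, C

First, effective dates: B was recorded within the 21-day window, so its effective date is the deed date 5/23/2016; C's effective date is 7/13/2016, when work began; D is treated as recorded 4/7/2015, the work-commencement date.
As a property-tax lien, A is senior to every other lien.
Ordering the rest by effective date: D (4/7/2015), E (10/6/2015), B (5/23/2016), C (7/13/2016).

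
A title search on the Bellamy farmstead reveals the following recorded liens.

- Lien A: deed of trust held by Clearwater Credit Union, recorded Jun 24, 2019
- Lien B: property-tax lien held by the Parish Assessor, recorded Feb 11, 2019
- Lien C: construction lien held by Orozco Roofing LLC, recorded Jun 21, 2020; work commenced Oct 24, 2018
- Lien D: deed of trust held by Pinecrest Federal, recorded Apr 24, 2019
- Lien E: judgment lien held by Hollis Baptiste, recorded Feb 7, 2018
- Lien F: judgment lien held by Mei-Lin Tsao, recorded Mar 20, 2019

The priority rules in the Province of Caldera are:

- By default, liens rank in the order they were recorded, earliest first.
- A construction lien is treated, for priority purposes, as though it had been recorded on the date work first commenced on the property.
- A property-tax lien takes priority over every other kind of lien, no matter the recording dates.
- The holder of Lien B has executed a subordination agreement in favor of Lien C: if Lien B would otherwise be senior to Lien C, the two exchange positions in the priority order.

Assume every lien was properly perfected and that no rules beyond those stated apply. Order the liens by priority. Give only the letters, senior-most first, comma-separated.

C, E, B, F, D, A

Adjusting effective dates: C is treated as recorded Oct 24, 2018, the work-commencement date.
As a property-tax lien, B is senior to every other lien.
Ordering the rest by effective date: E (Feb 7, 2018), C (Oct 24, 2018), F (Mar 20, 2019), D (Apr 24, 2019), A (Jun 24, 2019).
Because B would otherwise rank above C, the subordination swaps them.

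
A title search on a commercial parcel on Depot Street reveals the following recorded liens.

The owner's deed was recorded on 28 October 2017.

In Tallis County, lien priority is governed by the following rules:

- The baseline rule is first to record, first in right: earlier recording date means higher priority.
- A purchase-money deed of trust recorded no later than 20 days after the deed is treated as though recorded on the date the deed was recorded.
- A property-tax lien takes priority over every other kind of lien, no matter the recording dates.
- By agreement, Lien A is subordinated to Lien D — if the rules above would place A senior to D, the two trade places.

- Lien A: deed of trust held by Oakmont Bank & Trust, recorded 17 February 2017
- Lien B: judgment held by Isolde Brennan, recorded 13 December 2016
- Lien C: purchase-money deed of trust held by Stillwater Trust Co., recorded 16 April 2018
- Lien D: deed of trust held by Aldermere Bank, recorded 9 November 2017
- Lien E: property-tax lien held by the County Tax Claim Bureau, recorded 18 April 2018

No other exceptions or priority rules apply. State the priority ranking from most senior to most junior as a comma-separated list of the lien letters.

E, B, D, A, C

Effective dates after the stated exceptions: C was recorded 170 days after the deed — beyond 20 days — so no relation-back applies.
E is a property-tax lien and takes priority over every other lien.
Among the remaining liens, by effective date: B (13 December 2016), A (17 February 2017), D (9 November 2017), C (16 April 2018).
A is senior to D before the subordination, so the two trade places.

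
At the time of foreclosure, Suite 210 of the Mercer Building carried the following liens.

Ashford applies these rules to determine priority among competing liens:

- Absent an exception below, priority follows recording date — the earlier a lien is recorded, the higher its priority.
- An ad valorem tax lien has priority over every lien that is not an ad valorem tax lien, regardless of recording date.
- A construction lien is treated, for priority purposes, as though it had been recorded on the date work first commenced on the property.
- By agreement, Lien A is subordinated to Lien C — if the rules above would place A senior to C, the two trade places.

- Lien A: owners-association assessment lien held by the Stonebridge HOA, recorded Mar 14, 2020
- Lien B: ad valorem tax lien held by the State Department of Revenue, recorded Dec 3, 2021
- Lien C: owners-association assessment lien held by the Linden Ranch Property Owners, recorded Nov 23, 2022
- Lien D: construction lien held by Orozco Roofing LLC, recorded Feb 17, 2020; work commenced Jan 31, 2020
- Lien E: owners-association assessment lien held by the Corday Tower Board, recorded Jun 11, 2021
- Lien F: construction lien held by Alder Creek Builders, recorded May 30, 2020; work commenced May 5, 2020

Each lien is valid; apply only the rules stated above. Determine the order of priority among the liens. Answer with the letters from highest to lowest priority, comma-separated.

B, D, C, F, E, A

Effective dates: D's effective date is Jan 31, 2020, when work began; F is treated as recorded May 5, 2020, the work-commencement date.
B is an ad valorem tax lien and takes priority over every other lien.
The other liens, earliest effective date first: D (Jan 31, 2020), A (Mar 14, 2020), F (May 5, 2020), E (Jun 11, 2021), C (Nov 23, 2022).
A is senior to C before the subordination, so the two trade places.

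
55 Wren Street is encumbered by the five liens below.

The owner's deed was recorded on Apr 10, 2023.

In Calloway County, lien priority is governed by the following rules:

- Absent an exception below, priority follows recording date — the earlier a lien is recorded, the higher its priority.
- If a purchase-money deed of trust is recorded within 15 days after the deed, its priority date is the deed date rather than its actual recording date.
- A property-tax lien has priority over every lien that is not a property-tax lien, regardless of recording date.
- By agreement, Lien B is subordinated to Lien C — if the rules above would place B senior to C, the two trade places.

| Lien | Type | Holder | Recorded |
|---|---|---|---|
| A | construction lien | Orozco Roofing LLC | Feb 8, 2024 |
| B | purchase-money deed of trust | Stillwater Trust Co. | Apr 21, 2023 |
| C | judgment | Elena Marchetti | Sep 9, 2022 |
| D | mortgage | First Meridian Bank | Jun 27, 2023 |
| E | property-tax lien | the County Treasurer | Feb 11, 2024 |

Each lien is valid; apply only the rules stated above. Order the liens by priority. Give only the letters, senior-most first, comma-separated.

First, effective dates: B's effective date is the deed date, Apr 10, 2023.
E is a property-tax lien and takes priority over every other lien.
Among the remaining liens, by effective date: C (Sep 9, 2022), B (Apr 10, 2023), D (Jun 27, 2023), A (Feb 8, 2024).
B already ranks below C; the subordination has no effect.

E, C, B, D, A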